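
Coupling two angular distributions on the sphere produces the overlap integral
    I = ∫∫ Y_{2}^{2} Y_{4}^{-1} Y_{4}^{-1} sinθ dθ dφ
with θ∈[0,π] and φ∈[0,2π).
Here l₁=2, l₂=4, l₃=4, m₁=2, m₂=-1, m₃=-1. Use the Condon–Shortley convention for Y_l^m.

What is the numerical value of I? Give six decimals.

0.200662

Rules hold: Σm=0, L=10 even, 2≤4≤6.
N = 5·9·9 = 405
Δ = 2!·2!·6!/11! = 1/13860
Racah Σ t=0..2: t=0:+1/192 t=1:−1/36 t=2:+1/192 = -5/288
⇒ 3j(2 4 4; 0 0 0)² = 20/693, sgn -1
Racah Σ t=0..0: t=0:+1/144 = 1/144
⇒ 3j(2 4 4; 2 -1 -1)² = 10/231, sgn -1
4πI² = N·(3j₀)²·(3jₘ)² = 3000/5929
I = +1·√(0.505988/4π) = 0.20066192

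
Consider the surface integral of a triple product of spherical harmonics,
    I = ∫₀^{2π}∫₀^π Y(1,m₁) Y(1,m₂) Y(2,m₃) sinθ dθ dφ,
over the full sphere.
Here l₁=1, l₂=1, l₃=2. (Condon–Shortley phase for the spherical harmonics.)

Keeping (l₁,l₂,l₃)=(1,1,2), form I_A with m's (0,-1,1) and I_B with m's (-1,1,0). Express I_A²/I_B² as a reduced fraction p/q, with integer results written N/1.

3/1

l's match ⇒ only the (l;m) 3-j factors differ between A and B.
A: triangle coeff Δ(1,1,2) = 1/30; Σ_t [0,0]: t=0:+1/2 = 1/2; (3j)²=1/10 [(1 1 2; 0 -1 1)], sign=-1
B: triangle coeff Δ(1,1,2) = 1/30; Σ_t [0,0]: t=0:+1/4 = 1/4; (3j)²=1/30 [(1 1 2; -1 1 0)], sign=+1
I_A²/I_B² = (1/10)/(1/30) = 3/1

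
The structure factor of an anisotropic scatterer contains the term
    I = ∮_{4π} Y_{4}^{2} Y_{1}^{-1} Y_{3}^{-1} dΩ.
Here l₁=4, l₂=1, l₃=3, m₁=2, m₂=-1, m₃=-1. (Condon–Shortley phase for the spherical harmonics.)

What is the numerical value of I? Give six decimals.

0.238414

Rules hold: Σm=0, L=8 even, 3≤3≤5.
N = 9·3·7 = 189
Δ = 2!·6!·0!/9! = 1/252
Racah Σ t=1..1: t=1:−1/36 = -1/36
⇒ 3j(4 1 3; 0 0 0)² = 4/63, sgn +1
Racah Σ t=0..0: t=0:+1/96 = 1/96
⇒ 3j(4 1 3; 2 -1 -1)² = 5/84, sgn +1
4πI² = N·(3j₀)²·(3jₘ)² = 5/7
I = +1·√(0.714286/4π) = 0.23841361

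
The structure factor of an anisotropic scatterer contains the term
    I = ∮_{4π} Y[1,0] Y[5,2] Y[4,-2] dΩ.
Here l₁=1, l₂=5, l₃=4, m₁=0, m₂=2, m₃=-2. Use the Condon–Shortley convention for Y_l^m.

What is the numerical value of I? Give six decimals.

m-sum 0 ✓  L=10 even ✓  4≤4≤6 ✓
Π(2lᵢ+1) = 3×11×9 = 297
triangle coeff Δ(1,5,4) = 1/495
Σ_t [1,1]: t=1:−1/576 = -1/576
(3j)²=5/99 [(1 5 4; 0 0 0)], sign=-1
Σ_t [1,1]: t=1:−1/1440 = -1/1440
(3j)²=7/165 [(1 5 4; 0 2 -2)], sign=-1
⇒ 4πI² = 7/11
I = (+1)√(7/11/(4π)) = 0.22503380

0.225034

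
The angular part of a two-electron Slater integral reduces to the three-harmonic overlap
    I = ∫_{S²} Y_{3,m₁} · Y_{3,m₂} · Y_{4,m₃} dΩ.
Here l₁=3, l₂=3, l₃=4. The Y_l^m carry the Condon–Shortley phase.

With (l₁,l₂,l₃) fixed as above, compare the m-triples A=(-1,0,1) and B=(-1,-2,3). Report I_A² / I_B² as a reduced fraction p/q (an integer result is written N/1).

15/14

Shared (l₁,l₂,l₃)=(3,3,4): N and (l;000)² cancel in I_A²/I_B².
A: Δ = 2!·4!·4!/11! = 1/34650; Racah Σ t=0..2: t=0:+1/288 t=1:−1/24 t=2:+1/48 = -5/288; ⇒ 3j(3 3 4; -1 0 1)² = 5/462, sgn +1
B: Δ = 2!·4!·4!/11! = 1/34650; Racah Σ t=0..1: t=0:+1/288 t=1:−1/144 = -1/288; ⇒ 3j(3 3 4; -1 -2 3)² = 1/99, sgn +1
I_A²/I_B² = (5/462)/(1/99) = 15/14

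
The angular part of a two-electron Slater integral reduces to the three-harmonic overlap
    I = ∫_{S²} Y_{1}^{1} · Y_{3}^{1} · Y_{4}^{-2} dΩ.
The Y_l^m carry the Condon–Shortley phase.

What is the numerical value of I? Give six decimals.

0.238414

Rules hold: Σm=0, L=8 even, 2≤4≤4.
N = 3·7·9 = 189
Δ = 0!·2!·6!/9! = 1/252
Racah Σ t=0..0: t=0:+1/36 = 1/36
⇒ 3j(1 3 4; 0 0 0)² = 4/63, sgn +1
Racah Σ t=0..0: t=0:+1/96 = 1/96
⇒ 3j(1 3 4; 1 1 -2)² = 5/84, sgn +1
4πI² = N·(3j₀)²·(3jₘ)² = 5/7
I = +1·√(0.714286/4π) = 0.23841361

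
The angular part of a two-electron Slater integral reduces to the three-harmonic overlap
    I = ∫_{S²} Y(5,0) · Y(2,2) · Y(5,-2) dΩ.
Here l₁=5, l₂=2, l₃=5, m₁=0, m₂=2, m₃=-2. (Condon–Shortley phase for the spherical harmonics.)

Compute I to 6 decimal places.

-0.191372

m-sum 0 ✓  L=12 even ✓  3≤5≤7 ✓
Π(2lᵢ+1) = 11×5×11 = 605
triangle coeff Δ(5,2,5) = 1/38610
Σ_t [0,2]: t=0:+1/2880 t=1:−1/576 t=2:+1/2880 = -1/960
(3j)²=10/429 [(5 2 5; 0 0 0)], sign=+1
Σ_t [2,2]: t=2:+1/2880 = 1/2880
(3j)²=14/429 [(5 2 5; 0 2 -2)], sign=-1
⇒ 4πI² = 700/1521
I = (-1)√(700/1521/(4π)) = -0.19137248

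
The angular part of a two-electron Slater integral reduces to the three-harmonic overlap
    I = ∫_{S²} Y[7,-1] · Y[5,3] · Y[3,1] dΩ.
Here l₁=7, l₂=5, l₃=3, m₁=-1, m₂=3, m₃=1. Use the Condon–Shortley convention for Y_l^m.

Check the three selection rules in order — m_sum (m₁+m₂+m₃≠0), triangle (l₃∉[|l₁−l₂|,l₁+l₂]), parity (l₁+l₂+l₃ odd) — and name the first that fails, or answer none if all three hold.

m_sum

azimuthal sum: -1 + 3 + 1 = 3  ✗
2 ≤ 3 ≤ 12 (triangle on l)
L = 7 + 5 + 3 = 15 (odd)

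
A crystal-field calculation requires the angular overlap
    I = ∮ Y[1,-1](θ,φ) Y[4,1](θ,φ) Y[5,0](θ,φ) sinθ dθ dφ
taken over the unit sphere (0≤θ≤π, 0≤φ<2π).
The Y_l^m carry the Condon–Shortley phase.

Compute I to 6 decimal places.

0.155288

Rules hold: Σm=0, L=10 even, 3≤5≤5.
N = 3·9·11 = 297
Δ = 0!·2!·8!/11! = 1/495
Racah Σ t=0..0: t=0:+1/576 = 1/576
⇒ 3j(1 4 5; 0 0 0)² = 5/99, sgn -1
Racah Σ t=0..0: t=0:+1/1440 = 1/1440
⇒ 3j(1 4 5; -1 1 0)² = 2/99, sgn -1
4πI² = N·(3j₀)²·(3jₘ)² = 10/33
I = +1·√(0.30303/4π) = 0.15528807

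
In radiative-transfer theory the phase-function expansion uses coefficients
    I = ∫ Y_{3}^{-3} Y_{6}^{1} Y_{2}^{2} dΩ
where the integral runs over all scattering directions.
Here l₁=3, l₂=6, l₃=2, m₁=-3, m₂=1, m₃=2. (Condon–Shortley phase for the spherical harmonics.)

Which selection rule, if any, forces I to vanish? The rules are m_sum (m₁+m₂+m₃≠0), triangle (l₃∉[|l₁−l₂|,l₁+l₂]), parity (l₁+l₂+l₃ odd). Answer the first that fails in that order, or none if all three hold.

Σmᵢ = 0  ✓
l₃∈[|l₁−l₂|,l₁+l₂]=[3,9], have l₃=2  ✗
Σlᵢ = 11 ⇒ odd

triangle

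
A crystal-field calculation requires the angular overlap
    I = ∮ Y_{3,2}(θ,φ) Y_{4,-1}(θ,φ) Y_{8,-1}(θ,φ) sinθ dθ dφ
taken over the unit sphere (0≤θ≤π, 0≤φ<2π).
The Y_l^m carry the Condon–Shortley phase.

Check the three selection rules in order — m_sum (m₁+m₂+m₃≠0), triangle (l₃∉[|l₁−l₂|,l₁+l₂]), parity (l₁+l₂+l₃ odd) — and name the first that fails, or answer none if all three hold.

m₁+m₂+m₃ = 2 − 1 − 1 = 0  ✓
triangle: |3−4|=1 ≤ l₃=8 ≤ 3+4=7  ✗
parity: l₁+l₂+l₃ = 15 is odd

triangle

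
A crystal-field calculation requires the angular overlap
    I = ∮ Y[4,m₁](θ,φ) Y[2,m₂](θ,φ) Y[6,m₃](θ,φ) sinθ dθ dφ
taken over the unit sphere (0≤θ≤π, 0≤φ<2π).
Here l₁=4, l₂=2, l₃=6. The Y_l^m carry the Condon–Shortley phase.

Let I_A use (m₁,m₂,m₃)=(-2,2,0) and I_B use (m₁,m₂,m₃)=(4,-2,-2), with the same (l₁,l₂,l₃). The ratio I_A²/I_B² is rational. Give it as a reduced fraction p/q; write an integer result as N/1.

15/1

l's match ⇒ only the (l;m) 3-j factors differ between A and B.
A: triangle coeff Δ(4,2,6) = 1/6435; Σ_t [0,0]: t=0:+1/34560 = 1/34560; (3j)²=1/429 [(4 2 6; -2 2 0)], sign=+1
B: triangle coeff Δ(4,2,6) = 1/6435; Σ_t [0,0]: t=0:+1/967680 = 1/967680; (3j)²=1/6435 [(4 2 6; 4 -2 -2)], sign=+1
I_A²/I_B² = (1/429)/(1/6435) = 15/1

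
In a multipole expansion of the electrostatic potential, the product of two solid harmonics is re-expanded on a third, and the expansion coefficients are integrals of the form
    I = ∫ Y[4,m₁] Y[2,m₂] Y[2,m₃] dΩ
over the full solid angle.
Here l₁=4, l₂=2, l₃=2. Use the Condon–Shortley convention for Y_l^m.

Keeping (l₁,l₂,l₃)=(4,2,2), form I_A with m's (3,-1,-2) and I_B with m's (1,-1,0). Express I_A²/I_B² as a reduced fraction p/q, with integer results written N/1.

l's match ⇒ only the (l;m) 3-j factors differ between A and B.
A: triangle coeff Δ(4,2,2) = 1/630; Σ_t [1,1]: t=1:−1/144 = -1/144; (3j)²=1/18 [(4 2 2; 3 -1 -2)], sign=-1
B: triangle coeff Δ(4,2,2) = 1/630; Σ_t [1,1]: t=1:−1/24 = -1/24; (3j)²=1/21 [(4 2 2; 1 -1 0)], sign=-1
I_A²/I_B² = (1/18)/(1/21) = 7/6

7/6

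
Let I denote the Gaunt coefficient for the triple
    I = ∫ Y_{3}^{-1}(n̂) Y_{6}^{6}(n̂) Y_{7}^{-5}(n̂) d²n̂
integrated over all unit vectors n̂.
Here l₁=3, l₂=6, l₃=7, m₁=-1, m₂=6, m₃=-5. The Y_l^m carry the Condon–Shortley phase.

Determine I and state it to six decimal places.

0.138620

Rules hold: Σm=0, L=16 even, 3≤7≤9.
N = 7·13·15 = 1365
Δ = 2!·4!·10!/17! = 1/2042040
Racah Σ t=0..2: t=0:+1/207360 t=1:−1/57600 t=2:+1/207360 = -1/129600
⇒ 3j(3 6 7; 0 0 0)² = 168/12155, sgn +1
Racah Σ t=2..2: t=2:+1/29030400 = 1/29030400
⇒ 3j(3 6 7; -1 6 -5)² = 99/7735, sgn +1
4πI² = N·(3j₀)²·(3jₘ)² = 4536/18785
I = +1·√(0.241469/4π) = 0.13862003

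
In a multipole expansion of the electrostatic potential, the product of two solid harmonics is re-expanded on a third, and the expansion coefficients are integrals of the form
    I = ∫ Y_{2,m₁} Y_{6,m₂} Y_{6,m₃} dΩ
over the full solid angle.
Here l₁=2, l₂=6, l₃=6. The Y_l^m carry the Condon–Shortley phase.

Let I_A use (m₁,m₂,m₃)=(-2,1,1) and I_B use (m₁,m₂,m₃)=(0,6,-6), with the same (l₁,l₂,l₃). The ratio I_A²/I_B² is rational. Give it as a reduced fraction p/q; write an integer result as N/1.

Same 2,6,6: normalisation and zero-m 3j drop out of the ratio.
A: Δ: 2! 2! 10! / 15! → 1/90090; sum: t=2:+1/57600 = 1/57600; 3j²(2 6 6; -2 1 1) = Δ·Π!·Σ² = 21/715  (sign -1)
B: Δ: 2! 2! 10! / 15! → 1/90090; sum: t=2:+1/14515200 = 1/14515200; 3j²(2 6 6; 0 6 -6) = Δ·Π!·Σ² = 22/455  (sign +1)
I_A²/I_B² = (21/715)/(22/455) = 147/242

147/242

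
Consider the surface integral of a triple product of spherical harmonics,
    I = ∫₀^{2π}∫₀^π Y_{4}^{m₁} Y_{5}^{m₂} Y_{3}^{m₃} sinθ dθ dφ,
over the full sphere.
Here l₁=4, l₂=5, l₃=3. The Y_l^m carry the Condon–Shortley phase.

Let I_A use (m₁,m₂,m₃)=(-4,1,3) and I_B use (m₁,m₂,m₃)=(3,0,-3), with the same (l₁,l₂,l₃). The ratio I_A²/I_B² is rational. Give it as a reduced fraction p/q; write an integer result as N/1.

4/15

Shared (l₁,l₂,l₃)=(4,5,3): N and (l;000)² cancel in I_A²/I_B².
A: Δ = 6!·2!·4!/13! = 1/180180; Racah Σ t=6..6: t=6:+1/34560 = 1/34560; ⇒ 3j(4 5 3; -4 1 3)² = 1/429, sgn +1
B: Δ = 6!·2!·4!/13! = 1/180180; Racah Σ t=1..1: t=1:−1/5760 = -1/5760; ⇒ 3j(4 5 3; 3 0 -3)² = 5/572, sgn -1
I_A²/I_B² = (1/429)/(5/572) = 4/15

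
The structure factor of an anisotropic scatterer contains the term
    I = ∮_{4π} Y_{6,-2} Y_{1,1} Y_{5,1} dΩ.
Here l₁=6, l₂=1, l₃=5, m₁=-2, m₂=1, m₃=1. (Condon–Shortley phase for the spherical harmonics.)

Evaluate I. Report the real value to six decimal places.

0.216205

Checks pass: Σm=0; 12 even; l₃=5∈[5,7].
(2·6+1)(2·1+1)(2·5+1) = 429
Δ: 2! 10! 0! / 13! → 1/858
sum: t=1:−1/14400 = -1/14400
3j²(6 1 5; 0 0 0) = Δ·Π!·Σ² = 6/143  (sign +1)
sum: t=2:+1/34560 = 1/34560
3j²(6 1 5; -2 1 1) = Δ·Π!·Σ² = 14/429  (sign +1)
combine: 4πI² = 429·6/143·14/429 = 84/143
take √, sign +1: I = 0.21620548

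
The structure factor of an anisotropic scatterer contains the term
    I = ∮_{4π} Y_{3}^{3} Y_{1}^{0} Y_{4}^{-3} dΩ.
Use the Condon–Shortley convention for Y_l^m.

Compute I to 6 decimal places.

Rules hold: Σm=0, L=8 even, 2≤4≤4.
N = 7·3·9 = 189
Δ = 0!·6!·2!/9! = 1/252
Racah Σ t=0..0: t=0:+1/36 = 1/36
⇒ 3j(3 1 4; 0 0 0)² = 4/63, sgn +1
Racah Σ t=0..0: t=0:+1/720 = 1/720
⇒ 3j(3 1 4; 3 0 -3)² = 1/36, sgn -1
4πI² = N·(3j₀)²·(3jₘ)² = 1/3
I = -1·√(0.333333/4π) = -0.16286750

-0.162868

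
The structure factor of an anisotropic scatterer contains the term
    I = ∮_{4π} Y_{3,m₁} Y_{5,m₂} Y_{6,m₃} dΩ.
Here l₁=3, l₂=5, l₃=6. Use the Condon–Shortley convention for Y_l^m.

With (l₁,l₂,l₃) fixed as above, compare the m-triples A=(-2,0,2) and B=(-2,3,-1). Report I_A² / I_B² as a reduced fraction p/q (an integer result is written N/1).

Shared (l₁,l₂,l₃)=(3,5,6): N and (l;000)² cancel in I_A²/I_B².
A: Δ = 2!·4!·8!/15! = 1/675675; Racah Σ t=1..2: t=1:−1/13824 t=2:+1/8640 = 1/23040; ⇒ 3j(3 5 6; -2 0 2)² = 2/429, sgn +1
B: Δ = 2!·4!·8!/15! = 1/675675; Racah Σ t=1..2: t=1:−1/120960 t=2:+1/17280 = 1/20160; ⇒ 3j(3 5 6; -2 3 -1)² = 64/3003, sgn -1
I_A²/I_B² = (2/429)/(64/3003) = 7/32

7/32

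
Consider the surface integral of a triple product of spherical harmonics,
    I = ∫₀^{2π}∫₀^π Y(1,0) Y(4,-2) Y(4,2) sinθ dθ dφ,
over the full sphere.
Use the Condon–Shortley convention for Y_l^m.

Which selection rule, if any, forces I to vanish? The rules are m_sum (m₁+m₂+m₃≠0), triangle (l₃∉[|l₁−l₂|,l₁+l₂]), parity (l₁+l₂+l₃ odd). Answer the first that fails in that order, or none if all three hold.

parity

Σmᵢ = 0  ✓
l₃∈[|l₁−l₂|,l₁+l₂]=[3,5], have l₃=4  ✓
Σlᵢ = 9 ⇒ odd  ✗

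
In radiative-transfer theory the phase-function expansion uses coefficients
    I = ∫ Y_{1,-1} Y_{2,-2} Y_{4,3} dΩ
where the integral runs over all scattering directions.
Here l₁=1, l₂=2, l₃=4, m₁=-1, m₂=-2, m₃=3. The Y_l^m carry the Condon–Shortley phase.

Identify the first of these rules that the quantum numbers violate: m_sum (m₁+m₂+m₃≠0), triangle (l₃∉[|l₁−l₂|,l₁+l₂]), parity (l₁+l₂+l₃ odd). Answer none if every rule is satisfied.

triangle

m₁+m₂+m₃ = -1 − 2 + 3 = 0  ✓
triangle: |1−2|=1 ≤ l₃=4 ≤ 1+2=3  ✗
parity: l₁+l₂+l₃ = 7 is odd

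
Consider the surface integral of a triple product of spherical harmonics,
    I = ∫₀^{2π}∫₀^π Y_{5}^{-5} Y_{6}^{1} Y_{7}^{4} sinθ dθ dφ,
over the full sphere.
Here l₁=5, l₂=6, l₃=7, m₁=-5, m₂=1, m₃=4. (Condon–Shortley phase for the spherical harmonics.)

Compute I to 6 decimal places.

Checks pass: Σm=0; 18 even; l₃=7∈[1,11].
(2·5+1)(2·6+1)(2·7+1) = 2145
Δ: 4! 6! 8! / 19! → 1/174594420
sum: t=0:+1/4147200 t=1:−1/207360 t=2:+1/82944 t=3:−1/207360 t=4:+1/4147200 = 1/345600
3j²(5 6 7; 0 0 0) = Δ·Π!·Σ² = 420/46189  (sign -1)
sum: t=4:+1/12441600 = 1/12441600
3j²(5 6 7; -5 1 4) = Δ·Π!·Σ² = 245/12597  (sign -1)
combine: 4πI² = 2145·420/46189·245/12597 = 514500/1356277
take √, sign +1: I = 0.17374550

0.173745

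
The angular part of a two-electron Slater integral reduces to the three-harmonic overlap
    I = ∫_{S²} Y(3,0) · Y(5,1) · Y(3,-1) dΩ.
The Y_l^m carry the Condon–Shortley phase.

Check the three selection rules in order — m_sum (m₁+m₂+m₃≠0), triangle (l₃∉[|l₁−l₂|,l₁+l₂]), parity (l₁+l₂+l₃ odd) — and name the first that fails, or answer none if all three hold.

Σmᵢ = 0  ✓
l₃∈[|l₁−l₂|,l₁+l₂]=[2,8], have l₃=3  ✓
Σlᵢ = 11 ⇒ odd  ✗

parity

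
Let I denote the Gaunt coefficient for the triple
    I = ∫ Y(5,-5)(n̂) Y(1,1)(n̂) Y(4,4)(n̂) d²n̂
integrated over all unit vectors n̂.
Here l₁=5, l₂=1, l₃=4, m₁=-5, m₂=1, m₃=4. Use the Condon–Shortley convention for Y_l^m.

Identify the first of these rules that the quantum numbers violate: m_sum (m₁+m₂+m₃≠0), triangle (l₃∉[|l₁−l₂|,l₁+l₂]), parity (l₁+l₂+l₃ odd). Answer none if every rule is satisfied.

Σmᵢ = 0  ✓
l₃∈[|l₁−l₂|,l₁+l₂]=[4,6], have l₃=4  ✓
Σlᵢ = 10 ⇒ even  ✓

none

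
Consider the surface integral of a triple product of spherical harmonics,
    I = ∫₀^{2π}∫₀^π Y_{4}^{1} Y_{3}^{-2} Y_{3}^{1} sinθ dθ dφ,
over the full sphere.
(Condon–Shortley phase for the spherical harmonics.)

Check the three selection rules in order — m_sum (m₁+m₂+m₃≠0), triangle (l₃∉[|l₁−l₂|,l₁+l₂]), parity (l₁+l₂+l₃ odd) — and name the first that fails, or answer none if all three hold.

none

Σmᵢ = 0  ✓
l₃∈[|l₁−l₂|,l₁+l₂]=[1,7], have l₃=3  ✓
Σlᵢ = 10 ⇒ even  ✓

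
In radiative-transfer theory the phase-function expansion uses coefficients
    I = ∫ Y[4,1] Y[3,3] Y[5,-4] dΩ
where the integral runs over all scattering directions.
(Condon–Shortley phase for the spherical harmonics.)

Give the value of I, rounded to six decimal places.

-0.186208

Rules hold: Σm=0, L=12 even, 1≤5≤7.
N = 9·7·11 = 693
Δ = 2!·6!·4!/13! = 1/180180
Racah Σ t=0..2: t=0:+1/576 t=1:−1/144 t=2:+1/576 = -1/288
⇒ 3j(4 3 5; 0 0 0)² = 20/1001, sgn +1
Racah Σ t=2..2: t=2:+1/5760 = 1/5760
⇒ 3j(4 3 5; 1 3 -4)² = 9/286, sgn -1
4πI² = N·(3j₀)²·(3jₘ)² = 810/1859
I = -1·√(0.435718/4π) = -0.18620781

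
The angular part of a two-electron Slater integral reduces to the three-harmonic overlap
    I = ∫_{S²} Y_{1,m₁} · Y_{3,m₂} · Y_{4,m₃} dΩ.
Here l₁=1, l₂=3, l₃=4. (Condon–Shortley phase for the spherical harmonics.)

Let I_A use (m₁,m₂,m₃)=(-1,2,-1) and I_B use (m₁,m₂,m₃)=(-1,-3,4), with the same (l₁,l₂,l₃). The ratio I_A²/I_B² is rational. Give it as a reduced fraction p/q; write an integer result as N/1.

Shared (l₁,l₂,l₃)=(1,3,4): N and (l;000)² cancel in I_A²/I_B².
A: Δ = 0!·2!·6!/9! = 1/252; Racah Σ t=0..0: t=0:+1/240 = 1/240; ⇒ 3j(1 3 4; -1 2 -1)² = 1/84, sgn -1
B: Δ = 0!·2!·6!/9! = 1/252; Racah Σ t=0..0: t=0:+1/1440 = 1/1440; ⇒ 3j(1 3 4; -1 -3 4)² = 1/9, sgn +1
I_A²/I_B² = (1/84)/(1/9) = 3/28

3/28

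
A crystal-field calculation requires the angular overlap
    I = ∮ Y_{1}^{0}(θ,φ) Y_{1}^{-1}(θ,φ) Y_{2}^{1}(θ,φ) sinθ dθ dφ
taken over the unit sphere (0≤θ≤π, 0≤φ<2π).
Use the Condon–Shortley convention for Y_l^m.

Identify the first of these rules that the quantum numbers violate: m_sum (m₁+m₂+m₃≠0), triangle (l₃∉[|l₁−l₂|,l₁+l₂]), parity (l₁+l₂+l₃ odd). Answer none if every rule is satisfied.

none

Σmᵢ = 0  ✓
l₃∈[|l₁−l₂|,l₁+l₂]=[0,2], have l₃=2  ✓
Σlᵢ = 4 ⇒ even  ✓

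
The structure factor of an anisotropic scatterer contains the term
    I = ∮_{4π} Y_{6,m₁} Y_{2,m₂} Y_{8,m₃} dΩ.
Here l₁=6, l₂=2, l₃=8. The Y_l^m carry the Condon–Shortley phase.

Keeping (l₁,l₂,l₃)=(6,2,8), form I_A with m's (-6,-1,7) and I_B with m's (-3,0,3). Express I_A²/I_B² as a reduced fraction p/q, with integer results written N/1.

91/110

l's match ⇒ only the (l;m) 3-j factors differ between A and B.
A: triangle coeff Δ(6,2,8) = 1/30940; Σ_t [0,0]: t=0:+1/2874009600 = 1/2874009600; (3j)²=1/68 [(6 2 8; -6 -1 7)], sign=-1
B: triangle coeff Δ(6,2,8) = 1/30940; Σ_t [0,0]: t=0:+1/8709120 = 1/8709120; (3j)²=55/3094 [(6 2 8; -3 0 3)], sign=-1
I_A²/I_B² = (1/68)/(55/3094) = 91/110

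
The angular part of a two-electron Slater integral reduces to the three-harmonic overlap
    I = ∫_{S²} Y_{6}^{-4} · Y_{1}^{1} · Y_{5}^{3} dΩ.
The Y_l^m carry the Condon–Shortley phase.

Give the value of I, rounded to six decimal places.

Checks pass: Σm=0; 12 even; l₃=5∈[5,7].
(2·6+1)(2·1+1)(2·5+1) = 429
Δ: 2! 10! 0! / 13! → 1/858
sum: t=1:−1/14400 = -1/14400
3j²(6 1 5; 0 0 0) = Δ·Π!·Σ² = 6/143  (sign +1)
sum: t=2:+1/161280 = 1/161280
3j²(6 1 5; -4 1 3) = Δ·Π!·Σ² = 15/286  (sign +1)
combine: 4πI² = 429·6/143·15/286 = 135/143
take √, sign +1: I = 0.27409047

0.274090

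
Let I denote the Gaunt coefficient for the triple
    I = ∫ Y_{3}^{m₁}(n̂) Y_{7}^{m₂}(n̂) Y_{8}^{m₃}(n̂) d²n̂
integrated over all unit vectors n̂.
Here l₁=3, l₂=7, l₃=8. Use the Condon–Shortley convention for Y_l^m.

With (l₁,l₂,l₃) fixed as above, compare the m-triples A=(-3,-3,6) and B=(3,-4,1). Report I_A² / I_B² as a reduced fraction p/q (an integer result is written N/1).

78/25

Same 3,7,8: normalisation and zero-m 3j drop out of the ratio.
A: Δ: 2! 4! 12! / 19! → 1/5290740; sum: t=2:+1/348364800 = 1/348364800; 3j²(3 7 8; -3 -3 6) = Δ·Π!·Σ² = 11/646  (sign +1)
B: Δ: 2! 4! 12! / 19! → 1/5290740; sum: t=0:+1/104509440 = 1/104509440; 3j²(3 7 8; 3 -4 1) = Δ·Π!·Σ² = 275/50388  (sign -1)
I_A²/I_B² = (11/646)/(275/50388) = 78/25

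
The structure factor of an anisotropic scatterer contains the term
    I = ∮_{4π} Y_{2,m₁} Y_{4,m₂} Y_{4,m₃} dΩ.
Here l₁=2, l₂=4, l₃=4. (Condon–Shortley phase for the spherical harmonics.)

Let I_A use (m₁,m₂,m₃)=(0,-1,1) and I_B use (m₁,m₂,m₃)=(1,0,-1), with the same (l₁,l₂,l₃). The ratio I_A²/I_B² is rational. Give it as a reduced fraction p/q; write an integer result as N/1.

Same 2,4,4: normalisation and zero-m 3j drop out of the ratio.
A: Δ: 2! 2! 6! / 11! → 1/13860; sum: t=0:+1/144 t=1:−1/48 t=2:+1/480 = -17/1440; 3j²(2 4 4; 0 -1 1) = Δ·Π!·Σ² = 289/13860  (sign +1)
B: Δ: 2! 2! 6! / 11! → 1/13860; sum: t=0:+1/96 t=1:−1/72 = -1/288; 3j²(2 4 4; 1 0 -1) = Δ·Π!·Σ² = 1/462  (sign +1)
I_A²/I_B² = (289/13860)/(1/462) = 289/30

289/30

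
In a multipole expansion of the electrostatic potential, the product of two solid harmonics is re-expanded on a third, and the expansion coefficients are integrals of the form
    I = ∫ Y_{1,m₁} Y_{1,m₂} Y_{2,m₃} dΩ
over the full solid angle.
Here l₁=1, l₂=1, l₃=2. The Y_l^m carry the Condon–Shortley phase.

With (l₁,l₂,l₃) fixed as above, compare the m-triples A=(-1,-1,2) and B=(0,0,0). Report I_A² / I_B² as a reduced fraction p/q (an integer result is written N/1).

Same 1,1,2: normalisation and zero-m 3j drop out of the ratio.
A: Δ: 0! 2! 2! / 5! → 1/30; sum: t=0:+1/4 = 1/4; 3j²(1 1 2; -1 -1 2) = Δ·Π!·Σ² = 1/5  (sign +1)
B: Δ: 0! 2! 2! / 5! → 1/30; sum: t=0:+1/1 = 1/1; 3j²(1 1 2; 0 0 0) = Δ·Π!·Σ² = 2/15  (sign +1)
I_A²/I_B² = (1/5)/(2/15) = 3/2

3/2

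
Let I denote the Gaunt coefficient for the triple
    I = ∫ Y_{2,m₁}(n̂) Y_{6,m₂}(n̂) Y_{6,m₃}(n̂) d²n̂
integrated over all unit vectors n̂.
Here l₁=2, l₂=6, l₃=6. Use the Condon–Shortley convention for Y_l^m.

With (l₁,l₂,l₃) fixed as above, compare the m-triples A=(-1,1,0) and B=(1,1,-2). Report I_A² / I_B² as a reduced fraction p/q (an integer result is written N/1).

7/60

Shared (l₁,l₂,l₃)=(2,6,6): N and (l;000)² cancel in I_A²/I_B².
A: Δ = 2!·2!·10!/15! = 1/90090; Racah Σ t=1..2: t=1:−1/34560 t=2:+1/28800 = 1/172800; ⇒ 3j(2 6 6; -1 1 0)² = 1/1430, sgn +1
B: Δ = 2!·2!·10!/15! = 1/90090; Racah Σ t=0..1: t=0:+1/60480 t=1:−1/34560 = -1/80640; ⇒ 3j(2 6 6; 1 1 -2)² = 6/1001, sgn -1
I_A²/I_B² = (1/1430)/(6/1001) = 7/60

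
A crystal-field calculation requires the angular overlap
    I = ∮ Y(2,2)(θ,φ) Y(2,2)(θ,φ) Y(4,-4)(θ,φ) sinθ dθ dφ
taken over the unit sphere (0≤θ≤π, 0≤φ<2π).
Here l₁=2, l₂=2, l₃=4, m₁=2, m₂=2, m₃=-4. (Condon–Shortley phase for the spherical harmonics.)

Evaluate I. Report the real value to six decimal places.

Checks pass: Σm=0; 8 even; l₃=4∈[0,4].
(2·2+1)(2·2+1)(2·4+1) = 225
Δ: 0! 4! 4! / 9! → 1/630
sum: t=0:+1/16 = 1/16
3j²(2 2 4; 0 0 0) = Δ·Π!·Σ² = 2/35  (sign +1)
sum: t=0:+1/576 = 1/576
3j²(2 2 4; 2 2 -4) = Δ·Π!·Σ² = 1/9  (sign +1)
combine: 4πI² = 225·2/35·1/9 = 10/7
take √, sign +1: I = 0.33716777

0.337168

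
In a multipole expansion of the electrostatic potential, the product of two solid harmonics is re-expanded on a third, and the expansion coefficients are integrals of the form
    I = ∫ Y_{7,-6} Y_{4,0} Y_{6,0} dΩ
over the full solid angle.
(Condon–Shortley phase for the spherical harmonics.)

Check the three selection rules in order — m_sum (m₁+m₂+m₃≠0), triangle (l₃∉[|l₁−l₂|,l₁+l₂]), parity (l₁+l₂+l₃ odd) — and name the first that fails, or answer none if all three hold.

m_sum

m₁+m₂+m₃ = -6 + 0 + 0 = -6  ✗
triangle: |7−4|=3 ≤ l₃=6 ≤ 7+4=11
parity: l₁+l₂+l₃ = 17 is odd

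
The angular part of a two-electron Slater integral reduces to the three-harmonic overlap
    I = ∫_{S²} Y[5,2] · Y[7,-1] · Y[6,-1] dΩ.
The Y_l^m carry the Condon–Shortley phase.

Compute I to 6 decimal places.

0.115962

Checks pass: Σm=0; 18 even; l₃=6∈[2,12].
(2·5+1)(2·7+1)(2·6+1) = 2145
Δ: 6! 4! 8! / 19! → 1/174594420
sum: t=1:−1/4147200 t=2:+1/207360 t=3:−1/82944 t=4:+1/207360 t=5:−1/4147200 = -1/345600
3j²(5 7 6; 0 0 0) = Δ·Π!·Σ² = 420/46189  (sign -1)
sum: t=0:+1/6220800 t=1:−1/345600 t=2:+1/165888 t=3:−1/622080 = 7/4147200
3j²(5 7 6; 2 -1 -1) = Δ·Π!·Σ² = 2401/277134  (sign -1)
combine: 4πI² = 2145·420/46189·2401/277134 = 2521050/14919047
take √, sign +1: I = 0.11596188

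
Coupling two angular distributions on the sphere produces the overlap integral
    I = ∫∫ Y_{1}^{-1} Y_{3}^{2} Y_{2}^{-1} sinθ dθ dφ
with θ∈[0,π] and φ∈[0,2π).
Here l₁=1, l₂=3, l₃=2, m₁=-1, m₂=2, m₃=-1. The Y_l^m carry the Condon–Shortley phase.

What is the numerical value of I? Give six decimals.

0.261169

Checks pass: Σm=0; 6 even; l₃=2∈[2,4].
(2·1+1)(2·3+1)(2·2+1) = 105
Δ: 2! 0! 4! / 7! → 1/105
sum: t=1:−1/4 = -1/4
3j²(1 3 2; 0 0 0) = Δ·Π!·Σ² = 3/35  (sign -1)
sum: t=2:+1/12 = 1/12
3j²(1 3 2; -1 2 -1) = Δ·Π!·Σ² = 2/21  (sign -1)
combine: 4πI² = 105·3/35·2/21 = 6/7
take √, sign +1: I = 0.26116903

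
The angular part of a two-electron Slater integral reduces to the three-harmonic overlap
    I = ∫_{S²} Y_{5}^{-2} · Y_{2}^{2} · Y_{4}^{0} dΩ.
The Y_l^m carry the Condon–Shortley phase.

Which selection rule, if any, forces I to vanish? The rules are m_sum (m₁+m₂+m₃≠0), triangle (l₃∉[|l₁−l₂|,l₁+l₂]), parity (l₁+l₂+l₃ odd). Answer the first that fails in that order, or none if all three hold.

Σmᵢ = 0  ✓
l₃∈[|l₁−l₂|,l₁+l₂]=[3,7], have l₃=4  ✓
Σlᵢ = 11 ⇒ odd  ✗

parity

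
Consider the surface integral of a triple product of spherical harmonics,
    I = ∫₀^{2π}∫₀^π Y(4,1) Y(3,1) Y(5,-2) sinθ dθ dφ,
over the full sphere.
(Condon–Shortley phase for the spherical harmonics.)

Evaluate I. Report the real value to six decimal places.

Checks pass: Σm=0; 12 even; l₃=5∈[1,7].
(2·4+1)(2·3+1)(2·5+1) = 693
Δ: 2! 6! 4! / 13! → 1/180180
sum: t=0:+1/576 t=1:−1/144 t=2:+1/576 = -1/288
3j²(4 3 5; 0 0 0) = Δ·Π!·Σ² = 20/1001  (sign +1)
sum: t=0:+1/1728 t=1:−1/288 t=2:+1/960 = -1/540
3j²(4 3 5; 1 1 -2) = Δ·Π!·Σ² = 128/6435  (sign +1)
combine: 4πI² = 693·20/1001·128/6435 = 512/1859
take √, sign +1: I = 0.14804384

0.148044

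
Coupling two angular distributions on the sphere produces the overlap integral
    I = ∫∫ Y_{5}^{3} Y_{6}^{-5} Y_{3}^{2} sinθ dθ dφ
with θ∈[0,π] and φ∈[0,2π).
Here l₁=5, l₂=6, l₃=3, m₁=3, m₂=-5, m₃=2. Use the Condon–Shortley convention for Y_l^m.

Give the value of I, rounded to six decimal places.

m-sum 0 ✓  L=14 even ✓  1≤3≤11 ✓
Π(2lᵢ+1) = 11×13×7 = 1001
triangle coeff Δ(5,6,3) = 1/675675
Σ_t [3,5]: t=3:−1/8640 t=4:+1/2304 t=5:−1/8640 = 7/34560
(3j)²=7/429 [(5 6 3; 0 0 0)], sign=-1
Σ_t [0,1]: t=0:+1/483840 t=1:−1/120960 = -1/161280
(3j)²=2/91 [(5 6 3; 3 -5 2)], sign=+1
⇒ 4πI² = 14/39
I = (-1)√(14/39/(4π)) = -0.16901560

-0.169016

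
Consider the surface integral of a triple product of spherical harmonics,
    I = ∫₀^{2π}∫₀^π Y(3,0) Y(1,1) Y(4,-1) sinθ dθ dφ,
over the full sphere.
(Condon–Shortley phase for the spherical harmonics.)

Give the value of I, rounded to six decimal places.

-0.194664

Rules hold: Σm=0, L=8 even, 2≤4≤4.
N = 7·3·9 = 189
Δ = 0!·6!·2!/9! = 1/252
Racah Σ t=0..0: t=0:+1/36 = 1/36
⇒ 3j(3 1 4; 0 0 0)² = 4/63, sgn +1
Racah Σ t=0..0: t=0:+1/72 = 1/72
⇒ 3j(3 1 4; 0 1 -1)² = 5/126, sgn -1
4πI² = N·(3j₀)²·(3jₘ)² = 10/21
I = -1·√(0.47619/4π) = -0.19466390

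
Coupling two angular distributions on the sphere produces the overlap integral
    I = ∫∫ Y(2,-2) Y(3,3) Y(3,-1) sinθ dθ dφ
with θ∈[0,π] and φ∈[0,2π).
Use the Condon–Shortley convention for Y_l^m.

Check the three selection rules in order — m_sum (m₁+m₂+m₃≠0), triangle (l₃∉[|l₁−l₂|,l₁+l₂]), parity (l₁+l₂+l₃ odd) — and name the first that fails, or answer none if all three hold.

azimuthal sum: -2 + 3 − 1 = 0  ✓
1 ≤ 3 ≤ 5 (triangle on l)  ✓
L = 2 + 3 + 3 = 8 (even)  ✓

none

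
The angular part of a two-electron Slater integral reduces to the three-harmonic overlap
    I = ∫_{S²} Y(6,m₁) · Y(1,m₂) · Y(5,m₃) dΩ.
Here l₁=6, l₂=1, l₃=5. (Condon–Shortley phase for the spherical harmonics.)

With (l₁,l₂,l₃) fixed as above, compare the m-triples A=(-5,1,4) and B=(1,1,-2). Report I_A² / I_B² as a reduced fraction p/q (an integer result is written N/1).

Same 6,1,5: normalisation and zero-m 3j drop out of the ratio.
A: Δ: 2! 10! 0! / 13! → 1/858; sum: t=2:+1/725760 = 1/725760; 3j²(6 1 5; -5 1 4) = Δ·Π!·Σ² = 5/78  (sign -1)
B: Δ: 2! 10! 0! / 13! → 1/858; sum: t=2:+1/60480 = 1/60480; 3j²(6 1 5; 1 1 -2) = Δ·Π!·Σ² = 5/429  (sign -1)
I_A²/I_B² = (5/78)/(5/429) = 11/2

11/2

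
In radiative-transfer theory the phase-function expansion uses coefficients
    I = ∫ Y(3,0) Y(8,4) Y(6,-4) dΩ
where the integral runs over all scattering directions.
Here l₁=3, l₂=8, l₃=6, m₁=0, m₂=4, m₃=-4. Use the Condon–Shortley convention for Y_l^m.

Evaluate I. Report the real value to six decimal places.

0.000000

L=17 odd ⇒ parity kills the (l;000) factor ⇒ I = 0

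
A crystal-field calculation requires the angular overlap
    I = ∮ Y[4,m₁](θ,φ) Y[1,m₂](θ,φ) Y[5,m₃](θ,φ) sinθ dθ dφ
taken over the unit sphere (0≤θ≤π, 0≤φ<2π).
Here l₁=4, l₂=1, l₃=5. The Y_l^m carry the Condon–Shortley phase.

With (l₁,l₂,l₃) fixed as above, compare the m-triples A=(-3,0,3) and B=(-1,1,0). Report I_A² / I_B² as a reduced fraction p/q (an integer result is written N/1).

Same 4,1,5: normalisation and zero-m 3j drop out of the ratio.
A: Δ: 0! 8! 2! / 11! → 1/495; sum: t=0:+1/5040 = 1/5040; 3j²(4 1 5; -3 0 3) = Δ·Π!·Σ² = 16/495  (sign +1)
B: Δ: 0! 8! 2! / 11! → 1/495; sum: t=0:+1/1440 = 1/1440; 3j²(4 1 5; -1 1 0) = Δ·Π!·Σ² = 2/99  (sign -1)
I_A²/I_B² = (16/495)/(2/99) = 8/5

8/5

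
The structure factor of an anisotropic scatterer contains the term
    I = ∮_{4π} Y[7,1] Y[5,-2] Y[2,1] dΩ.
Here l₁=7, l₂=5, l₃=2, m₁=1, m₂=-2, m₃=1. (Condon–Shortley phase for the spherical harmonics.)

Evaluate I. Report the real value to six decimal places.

-0.143343

Checks pass: Σm=0; 14 even; l₃=2∈[2,12].
(2·7+1)(2·5+1)(2·2+1) = 825
Δ: 10! 4! 0! / 15! → 1/15015
sum: t=5:−1/57600 = -1/57600
3j²(7 5 2; 0 0 0) = Δ·Π!·Σ² = 21/715  (sign -1)
sum: t=3:−1/181440 = -1/181440
3j²(7 5 2; 1 -2 1) = Δ·Π!·Σ² = 32/3003  (sign +1)
combine: 4πI² = 825·21/715·32/3003 = 480/1859
take √, sign -1: I = -0.14334284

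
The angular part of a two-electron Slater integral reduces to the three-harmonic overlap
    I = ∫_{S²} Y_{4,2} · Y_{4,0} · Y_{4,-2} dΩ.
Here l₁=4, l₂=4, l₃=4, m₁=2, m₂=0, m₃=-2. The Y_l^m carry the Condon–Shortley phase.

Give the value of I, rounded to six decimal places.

Rules hold: Σm=0, L=12 even, 0≤4≤8.
N = 9·9·9 = 729
Δ = 4!·4!·4!/13! = 1/450450
Racah Σ t=0..4: t=0:+1/13824 t=1:−1/216 t=2:+1/64 t=3:−1/216 t=4:+1/13824 = 5/768
⇒ 3j(4 4 4; 0 0 0)² = 18/1001, sgn +1
Racah Σ t=0..2: t=0:+1/2304 t=1:−1/216 t=2:+1/384 = -11/6912
⇒ 3j(4 4 4; 2 0 -2)² = 11/1638, sgn -1
4πI² = N·(3j₀)²·(3jₘ)² = 729/8281
I = -1·√(0.0880328/4π) = -0.08369845

-0.083698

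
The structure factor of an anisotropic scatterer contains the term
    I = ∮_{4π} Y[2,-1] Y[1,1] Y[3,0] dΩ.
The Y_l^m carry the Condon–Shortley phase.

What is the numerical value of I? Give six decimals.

m-sum 0 ✓  L=6 even ✓  1≤3≤3 ✓
Π(2lᵢ+1) = 5×3×7 = 105
triangle coeff Δ(2,1,3) = 1/105
Σ_t [0,0]: t=0:+1/4 = 1/4
(3j)²=3/35 [(2 1 3; 0 0 0)], sign=-1
Σ_t [0,0]: t=0:+1/12 = 1/12
(3j)²=1/35 [(2 1 3; -1 1 0)], sign=-1
⇒ 4πI² = 9/35
I = (+1)√(9/35/(4π)) = 0.14304817

0.143048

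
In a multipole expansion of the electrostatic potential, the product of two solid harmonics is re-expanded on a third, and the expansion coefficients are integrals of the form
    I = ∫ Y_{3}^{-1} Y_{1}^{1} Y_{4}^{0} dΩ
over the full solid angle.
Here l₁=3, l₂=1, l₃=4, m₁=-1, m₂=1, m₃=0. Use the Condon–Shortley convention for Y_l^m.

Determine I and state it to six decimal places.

m-sum 0 ✓  L=8 even ✓  2≤4≤4 ✓
Π(2lᵢ+1) = 7×3×9 = 189
triangle coeff Δ(3,1,4) = 1/252
Σ_t [0,0]: t=0:+1/36 = 1/36
(3j)²=4/63 [(3 1 4; 0 0 0)], sign=+1
Σ_t [0,0]: t=0:+1/96 = 1/96
(3j)²=1/42 [(3 1 4; -1 1 0)], sign=+1
⇒ 4πI² = 2/7
I = (+1)√(2/7/(4π)) = 0.15078601

0.150786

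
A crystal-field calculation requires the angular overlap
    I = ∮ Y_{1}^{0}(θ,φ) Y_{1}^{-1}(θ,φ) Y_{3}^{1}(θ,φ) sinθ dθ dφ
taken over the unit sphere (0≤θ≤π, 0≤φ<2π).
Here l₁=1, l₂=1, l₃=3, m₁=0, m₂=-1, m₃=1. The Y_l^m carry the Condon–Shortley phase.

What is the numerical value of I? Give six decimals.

0.000000

l₃=3 ∉ [0,2] — triangle fails ⇒ I = 0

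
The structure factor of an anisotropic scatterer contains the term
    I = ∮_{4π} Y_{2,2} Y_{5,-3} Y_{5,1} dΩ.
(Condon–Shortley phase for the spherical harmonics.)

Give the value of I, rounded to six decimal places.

0.171169

Checks pass: Σm=0; 12 even; l₃=5∈[3,7].
(2·2+1)(2·5+1)(2·5+1) = 605
Δ: 2! 2! 8! / 13! → 1/38610
sum: t=0:+1/2880 t=1:−1/576 t=2:+1/2880 = -1/960
3j²(2 5 5; 0 0 0) = Δ·Π!·Σ² = 10/429  (sign +1)
sum: t=0:+1/5760 = 1/5760
3j²(2 5 5; 2 -3 1) = Δ·Π!·Σ² = 56/2145  (sign +1)
combine: 4πI² = 605·10/429·56/2145 = 560/1521
take √, sign +1: I = 0.17116875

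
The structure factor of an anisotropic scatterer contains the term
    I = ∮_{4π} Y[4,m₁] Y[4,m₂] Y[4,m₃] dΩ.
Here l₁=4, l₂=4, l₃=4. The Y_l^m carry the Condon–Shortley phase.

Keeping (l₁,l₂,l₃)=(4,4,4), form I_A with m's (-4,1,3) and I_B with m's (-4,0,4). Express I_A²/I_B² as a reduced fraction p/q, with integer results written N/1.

l's match ⇒ only the (l;m) 3-j factors differ between A and B.
A: triangle coeff Δ(4,4,4) = 1/450450; Σ_t [4,4]: t=4:+1/3456 = 1/3456; (3j)²=35/1287 [(4 4 4; -4 1 3)], sign=-1
B: triangle coeff Δ(4,4,4) = 1/450450; Σ_t [4,4]: t=4:+1/13824 = 1/13824; (3j)²=14/1287 [(4 4 4; -4 0 4)], sign=+1
I_A²/I_B² = (35/1287)/(14/1287) = 5/2

5/2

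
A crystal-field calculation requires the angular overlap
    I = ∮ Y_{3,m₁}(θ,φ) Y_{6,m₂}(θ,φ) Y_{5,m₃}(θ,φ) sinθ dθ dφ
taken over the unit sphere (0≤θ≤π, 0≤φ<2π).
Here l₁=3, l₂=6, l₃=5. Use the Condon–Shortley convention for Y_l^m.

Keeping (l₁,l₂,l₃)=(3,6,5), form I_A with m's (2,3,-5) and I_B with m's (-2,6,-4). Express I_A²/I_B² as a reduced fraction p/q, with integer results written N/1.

2/11

l's match ⇒ only the (l;m) 3-j factors differ between A and B.
A: triangle coeff Δ(3,6,5) = 1/675675; Σ_t [1,1]: t=1:−1/483840 = -1/483840; (3j)²=6/1001 [(3 6 5; 2 3 -5)], sign=-1
B: triangle coeff Δ(3,6,5) = 1/675675; Σ_t [4,4]: t=4:+1/967680 = 1/967680; (3j)²=3/91 [(3 6 5; -2 6 -4)], sign=-1
I_A²/I_B² = (6/1001)/(3/91) = 2/11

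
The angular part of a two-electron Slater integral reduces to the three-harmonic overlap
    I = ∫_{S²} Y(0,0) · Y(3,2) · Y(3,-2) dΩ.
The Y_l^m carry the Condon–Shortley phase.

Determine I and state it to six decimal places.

0.282095

m-sum 0 ✓  L=6 even ✓  3≤3≤3 ✓
Π(2lᵢ+1) = 1×7×7 = 49
triangle coeff Δ(0,3,3) = 1/7
Σ_t [0,0]: t=0:+1/36 = 1/36
(3j)²=1/7 [(0 3 3; 0 0 0)], sign=-1
Σ_t [0,0]: t=0:+1/120 = 1/120
(3j)²=1/7 [(0 3 3; 0 2 -2)], sign=-1
⇒ 4πI² = 1/1
I = (+1)√(1/1/(4π)) = 0.28209479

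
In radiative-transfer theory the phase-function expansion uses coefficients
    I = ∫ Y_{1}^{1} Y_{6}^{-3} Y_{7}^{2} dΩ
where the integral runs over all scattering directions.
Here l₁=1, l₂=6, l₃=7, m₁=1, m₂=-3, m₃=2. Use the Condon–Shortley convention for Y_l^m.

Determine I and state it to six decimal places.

Rules hold: Σm=0, L=14 even, 5≤7≤7.
N = 3·13·15 = 585
Δ = 0!·2!·12!/15! = 1/1365
Racah Σ t=0..0: t=0:+1/518400 = 1/518400
⇒ 3j(1 6 7; 0 0 0)² = 7/195, sgn -1
Racah Σ t=0..0: t=0:+1/4354560 = 1/4354560
⇒ 3j(1 6 7; 1 -3 2)² = 2/273, sgn -1
4πI² = N·(3j₀)²·(3jₘ)² = 2/13
I = +1·√(0.153846/4π) = 0.11064668

0.110647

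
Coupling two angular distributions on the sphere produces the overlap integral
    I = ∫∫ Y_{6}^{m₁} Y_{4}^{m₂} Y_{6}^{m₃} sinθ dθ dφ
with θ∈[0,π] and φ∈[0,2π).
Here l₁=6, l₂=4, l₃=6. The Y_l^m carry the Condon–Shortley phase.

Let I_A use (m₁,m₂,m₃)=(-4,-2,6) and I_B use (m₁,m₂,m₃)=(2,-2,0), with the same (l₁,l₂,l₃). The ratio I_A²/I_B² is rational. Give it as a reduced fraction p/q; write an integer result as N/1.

405/154

Shared (l₁,l₂,l₃)=(6,4,6): N and (l;000)² cancel in I_A²/I_B².
A: Δ = 4!·8!·4!/17! = 1/15315300; Racah Σ t=2..2: t=2:+1/3870720 = 1/3870720; ⇒ 3j(6 4 6; -4 -2 6)² = 135/6188, sgn +1
B: Δ = 4!·8!·4!/17! = 1/15315300; Racah Σ t=0..2: t=0:+1/55296 t=1:−1/25920 t=2:+1/138240 = -11/829440; ⇒ 3j(6 4 6; 2 -2 0)² = 11/1326, sgn -1
I_A²/I_B² = (135/6188)/(11/1326) = 405/154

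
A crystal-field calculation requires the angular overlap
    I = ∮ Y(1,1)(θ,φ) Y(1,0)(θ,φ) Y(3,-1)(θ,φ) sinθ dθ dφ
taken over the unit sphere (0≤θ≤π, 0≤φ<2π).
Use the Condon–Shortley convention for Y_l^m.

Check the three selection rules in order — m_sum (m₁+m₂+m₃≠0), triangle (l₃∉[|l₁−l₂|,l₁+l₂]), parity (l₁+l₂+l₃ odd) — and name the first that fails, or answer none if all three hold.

triangle

Σmᵢ = 0  ✓
l₃∈[|l₁−l₂|,l₁+l₂]=[0,2], have l₃=3  ✗
Σlᵢ = 5 ⇒ odd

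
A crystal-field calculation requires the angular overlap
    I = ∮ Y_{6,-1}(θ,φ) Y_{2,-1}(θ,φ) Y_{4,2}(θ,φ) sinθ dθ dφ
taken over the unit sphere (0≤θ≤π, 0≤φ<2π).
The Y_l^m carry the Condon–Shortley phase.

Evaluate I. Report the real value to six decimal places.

-0.133065

m-sum 0 ✓  L=12 even ✓  4≤4≤8 ✓
Π(2lᵢ+1) = 13×5×9 = 585
triangle coeff Δ(6,2,4) = 1/6435
Σ_t [2,2]: t=2:+1/2304 = 1/2304
(3j)²=5/143 [(6 2 4; 0 0 0)], sign=+1
Σ_t [1,1]: t=1:−1/8640 = -1/8640
(3j)²=14/1287 [(6 2 4; -1 -1 2)], sign=-1
⇒ 4πI² = 350/1573
I = (-1)√(350/1573/(4π)) = -0.13306527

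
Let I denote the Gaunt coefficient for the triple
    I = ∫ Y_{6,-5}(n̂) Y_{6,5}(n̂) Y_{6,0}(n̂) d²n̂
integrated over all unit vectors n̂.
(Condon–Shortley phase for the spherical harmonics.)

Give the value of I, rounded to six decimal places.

Rules hold: Σm=0, L=18 even, 0≤6≤12.
N = 13·13·13 = 2197
Δ = 6!·6!·6!/19! = 1/325909584
Racah Σ t=0..6: t=0:+1/373248000 t=1:−1/1728000 t=2:+1/110592 t=3:−1/46656 t=4:+1/110592 t=5:−1/1728000 t=6:+1/373248000 = -7/1555200
⇒ 3j(6 6 6; 0 0 0)² = 400/46189, sgn -1
Racah Σ t=5..6: t=5:−1/62208000 t=6:+1/10368000 = 1/12441600
⇒ 3j(6 6 6; -5 5 0)² = 275/16796, sgn +1
4πI² = N·(3j₀)²·(3jₘ)² = 32500/104329
I = -1·√(0.311515/4π) = -0.15744694

-0.157447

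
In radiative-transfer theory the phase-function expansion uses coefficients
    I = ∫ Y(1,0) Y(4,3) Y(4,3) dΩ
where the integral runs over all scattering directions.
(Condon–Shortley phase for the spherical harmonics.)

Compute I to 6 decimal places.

0.000000

Σmᵢ = 6 ≠ 0, so the φ-integral vanishes; I = 0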